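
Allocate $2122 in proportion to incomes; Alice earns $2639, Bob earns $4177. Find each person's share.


Total income = 2639 + 4177 = $6816
Alice: $2122 × 2639/6816 = $821.59
Bob: $2122 × 4177/6816 = $1300.41
= Alice: $821.59, Bob: $1300.41

Alice: $821.59, Bob: $1300.41


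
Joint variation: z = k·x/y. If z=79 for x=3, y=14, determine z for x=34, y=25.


z = k·x/y
Solve for k using the known point: k = z·y/x = 79×14/3 = 1106/3 ≈ 368.6667
Now evaluate at x=34, y=25:
z = k × 34 / 25 = (1106 × 34) / (3 × 25) = 37604/75
≈ 501.3867

501.3867


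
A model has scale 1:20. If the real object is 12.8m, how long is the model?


Model size = real / scale
= 12.8 / 20
= 0.6400 m

0.6400 m


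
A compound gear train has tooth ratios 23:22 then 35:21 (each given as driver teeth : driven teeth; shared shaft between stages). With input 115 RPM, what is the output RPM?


Stage 1: RPM_B = RPM_A × t_A/t_B = 115 × 23/22 = 2645/22 ≈ 120.23
B and C share a shaft → RPM_C = RPM_B
Stage 2: RPM_D = RPM_C × t_C/t_D = RPM_A × (t_A×t_C)/(t_B×t_D)
Overall ratio = (23×35)/(22×21) = 805/462
RPM_D = 115 × 805/462 = 92575/462
≈ 200.38 RPM

200.38 RPM


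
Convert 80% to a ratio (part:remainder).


80% means 80 parts out of 100; remainder = 20
Part : remainder = 80:20
GCD = 20
= 4:1

4:1


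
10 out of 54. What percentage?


Percentage = (part / whole) × 100
= (10 / 54) × 100
≈ 18.52%

18.52%


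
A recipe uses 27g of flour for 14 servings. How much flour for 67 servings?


Direct proportion: y/x = constant
k = 27/14 ≈ 1.9286
y₂ = k × 67 = 27 × 67 / 14 = 1809/14
≈ 129.21

129.21


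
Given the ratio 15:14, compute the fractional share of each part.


Total parts = 15 + 14 = 29
First part: 15/29 = 15/29
Second part: 14/29 = 14/29
= 15/29 and 14/29

15/29 and 14/29


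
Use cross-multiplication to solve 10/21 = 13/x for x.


Cross multiply: 10 × x = 21 × 13
10x = 273
x = 273 / 10
= 27.30

27.30


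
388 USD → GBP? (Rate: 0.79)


Amount × rate = 388 × 0.79
= 306.52 GBP

306.52 GBP


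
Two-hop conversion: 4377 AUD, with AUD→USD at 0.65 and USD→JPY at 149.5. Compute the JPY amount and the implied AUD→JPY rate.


Step 1: 4377 AUD × 0.65 = 2845.05 USD
Step 2: 2845.05 USD × 149.5 = 425334.98 JPY
Implied rate AUD→JPY = 0.65 × 149.5 = 97.1750
= 425334.98 JPY; implied rate 97.1750 JPY/AUD

425334.98 JPY; implied rate 97.1750 JPY/AUD


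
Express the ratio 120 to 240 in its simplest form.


GCD(120, 240) = 120
120/120 : 240/120
= 1:2

1:2


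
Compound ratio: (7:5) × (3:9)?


Compound ratio = (7×3) : (5×9)
= 21:45
GCD = 3
= 7:15

7:15


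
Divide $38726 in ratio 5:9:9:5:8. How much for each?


Total parts = 5 + 9 + 9 + 5 + 8 = 36
Part 1: 38726 × 5/36 = 5378.61
Part 2: 38726 × 9/36 = 9681.50
Part 3: 38726 × 9/36 = 9681.50
Part 4: 38726 × 5/36 = 5378.61
Part 5: 38726 × 8/36 = 8605.78
= Part 1: $5378.61, Part 2: $9681.50, Part 3: $9681.50, Part 4: $5378.61, Part 5: $8605.78

Part 1: $5378.61, Part 2: $9681.50, Part 3: $9681.50, Part 4: $5378.61, Part 5: $8605.78


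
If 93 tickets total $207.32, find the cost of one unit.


Unit rate = total / quantity
= 207.32 / 93
= $2.23 per unit

$2.23 per unit


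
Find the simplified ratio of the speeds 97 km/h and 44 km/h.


Ratio = 97:44
GCD = 1
Simplified = 97:44
Time ratio (same distance) = 44:97
Speed ratio = 97:44

97:44


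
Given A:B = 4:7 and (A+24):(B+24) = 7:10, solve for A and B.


Let A = 4k, B = 7k.
(4k + 24) / (7k + 24) = 7/10
Cross-multiply: 10(4k + 24) = 7(7k + 24)
40k + 240 = 49k + 168
40k - 49k = 168 - 240
-9k = -72
k = -72/-9 = 8
A = 4×8 = 32, B = 7×8 = 56
= A = 32, B = 56

A = 32, B = 56


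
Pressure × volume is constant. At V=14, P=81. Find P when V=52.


Inverse proportion: x × y = constant
k = 14 × 81 = 1134
y₂ = k / 52 = 1134 / 52
= 21.81

21.81


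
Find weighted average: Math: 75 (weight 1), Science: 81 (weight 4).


Numerator = 75×1 + 81×4
= 75 + 324
= 399
Total weight = 5
Weighted avg = 399/5
= 79.80

79.80


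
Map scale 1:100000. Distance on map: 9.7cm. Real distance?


Real distance = map distance × scale
= 9.7cm × 100000
= 970000 cm = 9700.0 m
= 9.700 km

9.700 km


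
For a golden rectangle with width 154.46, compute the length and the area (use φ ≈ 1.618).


φ = (1 + √5) / 2 ≈ 1.618
Length = width × φ = 154.46 × 1.618 = 249.91628
≈ 249.92
Area = width × length = 154.46 × 249.91628 = 38602.0686088 ≈ 38602.07
= Length: 249.92, Area: 38602.07

Length: 249.92, Area: 38602.07


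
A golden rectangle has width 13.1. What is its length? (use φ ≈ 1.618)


φ = (1 + √5) / 2 ≈ 1.618
Length = width × φ = 13.1 × 1.618 = 21.1958
≈ 21.20

21.20


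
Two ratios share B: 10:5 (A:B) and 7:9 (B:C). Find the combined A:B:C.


Match B: multiply A:B by 7 → 70:35
Multiply B:C by 5 → 35:45
Combined: 70:35:45
GCD = 5
= 14:7:9

14:7:9


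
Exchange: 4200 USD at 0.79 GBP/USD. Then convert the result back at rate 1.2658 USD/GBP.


Amount × rate = 4200 × 0.79 = 3318.00 GBP
Round-trip: 3318.00 × 1.2658 = 4199.92 USD
= 3318.00 GBP, then 4199.92 USD

3318.00 GBP, then 4199.92 USD


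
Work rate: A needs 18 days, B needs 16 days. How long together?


Rate of A = 1/18 per day
Rate of B = 1/16 per day
Combined rate = 1/18 + 1/16 = 34/288 ≈ 0.1181 per day
Days = 1 / combined rate = 288/34
≈ 8.47 days

8.47 days


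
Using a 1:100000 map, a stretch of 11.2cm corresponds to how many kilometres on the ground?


Real distance = map distance × scale
= 11.2cm × 100000
= 1120000 cm = 11200.0 m
= 11.200 km

11.200 km


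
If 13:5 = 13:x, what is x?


Cross multiply: 13 × x = 5 × 13
13x = 65
x = 65 / 13
= 5.00

5.00


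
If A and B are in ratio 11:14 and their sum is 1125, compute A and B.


Let A = 11k, B = 14k.
11k + 14k = 1125
25k = 1125 → k = 1125/25 = 45
A = 11×45 = 495, B = 14×45 = 630
= A = 495, B = 630

A = 495, B = 630


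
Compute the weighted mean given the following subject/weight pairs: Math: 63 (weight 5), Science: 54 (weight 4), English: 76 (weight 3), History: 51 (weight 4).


Numerator = 63×5 + 54×4 + 76×3 + 51×4
= 315 + 216 + 228 + 204
= 963
Total weight = 16
Weighted avg = 963/16
= 60.19

60.19


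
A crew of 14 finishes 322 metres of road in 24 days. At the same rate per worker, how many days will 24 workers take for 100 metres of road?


Days ∝ work / workers, so d₂ = d₁ × (m₁/m₂) × (w₂/w₁)
Workers factor (inverse): 14/24 ≈ 0.5833
Work factor (direct): 100/322 ≈ 0.3106
d₂ = 24 × 14/24 × 100/322 = (24 × 14 × 100) / (24 × 322) = 33600/7728
≈ 4.35 days

4.35 days


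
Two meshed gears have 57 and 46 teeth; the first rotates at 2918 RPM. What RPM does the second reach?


Gear ratio = 57:46 = 57:46
RPM_B = RPM_A × (teeth_A / teeth_B)
= 2918 × (57/46)
= 3615.8 RPM

3615.8 RPM


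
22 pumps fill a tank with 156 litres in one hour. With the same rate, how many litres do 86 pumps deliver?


Direct proportion: y/x = constant
k = 156/22 ≈ 7.0909
y₂ = k × 86 = 156 × 86 / 22 = 13416/22
≈ 609.82

609.82


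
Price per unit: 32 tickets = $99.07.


Unit rate = total / quantity
= 99.07 / 32
= $3.10 per unit

$3.10 per unit


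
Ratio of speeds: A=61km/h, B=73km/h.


Ratio = 61:73
GCD = 1
Simplified = 61:73
Time ratio (same distance) = 73:61
Speed ratio = 61:73

61:73


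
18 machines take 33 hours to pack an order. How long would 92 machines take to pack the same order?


Inverse proportion: x × y = constant
k = 18 × 33 = 594
y₂ = k / 92 = 594 / 92
= 6.46

6.46


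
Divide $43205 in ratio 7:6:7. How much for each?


Total parts = 7 + 6 + 7 = 20
Part 1: 43205 × 7/20 = 15121.75
Part 2: 43205 × 6/20 = 12961.50
Part 3: 43205 × 7/20 = 15121.75
= Part 1: $15121.75, Part 2: $12961.50, Part 3: $15121.75

Part 1: $15121.75, Part 2: $12961.50, Part 3: $15121.75


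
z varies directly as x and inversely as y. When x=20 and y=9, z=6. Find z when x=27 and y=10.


z = k·x/y
Solve for k using the known point: k = z·y/x = 6×9/20 = 54/20 = 2.7000
Now evaluate at x=27, y=10:
z = k × 27 / 10 = (54 × 27) / (20 × 10) = 1458/200
= 7.2900

7.2900


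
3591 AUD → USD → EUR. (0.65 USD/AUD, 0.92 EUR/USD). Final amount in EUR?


Step 1: 3591 AUD × 0.65 = 2334.15 USD
Step 2: 2334.15 USD × 0.92 = 2147.42 EUR
Implied rate AUD→EUR = 0.65 × 0.92 = 0.5980
= 2147.42 EUR

2147.42 EUR


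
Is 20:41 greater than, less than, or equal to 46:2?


20/41 = 0.4878
46/2 = 23.0000
0.4878 < 23.0000, so 20:41 is less
= less than

less than


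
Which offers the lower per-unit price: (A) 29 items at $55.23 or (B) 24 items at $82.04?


Deal A: $55.23/29 = $1.9045/unit
Deal B: $82.04/24 = $3.4183/unit
A is cheaper per unit
= Deal A

Deal A


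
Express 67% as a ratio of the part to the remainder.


67% means 67 parts out of 100; remainder = 33
Part : remainder = 67:33
GCD = 1
= 67:33

67:33


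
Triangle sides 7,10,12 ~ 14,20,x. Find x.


Scale factor = 14/7 = 2
Missing side = 12 × 2
= 24.0

24.0


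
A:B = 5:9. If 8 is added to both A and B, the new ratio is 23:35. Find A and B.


Let A = 5k, B = 9k.
(5k + 8) / (9k + 8) = 23/35
Cross-multiply: 35(5k + 8) = 23(9k + 8)
175k + 280 = 207k + 184
175k - 207k = 184 - 280
-32k = -96
k = -96/-32 = 3
A = 5×3 = 15, B = 9×3 = 27
= A = 15, B = 27

A = 15, B = 27


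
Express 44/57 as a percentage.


Percentage = (part / whole) × 100
= (44 / 57) × 100
≈ 77.19%

77.19%


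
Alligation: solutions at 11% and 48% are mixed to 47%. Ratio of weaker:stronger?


Let x parts of 11% mix with y parts of 48%.
11x + 48y = 47(x + y)
11x + 48y = 47x + 47y
x(11 - 47) = y(47 - 48)
x/y = (48 - 47)/(47 - 11) = 1/36
Simplify: 1:36
= 1:36

1:36


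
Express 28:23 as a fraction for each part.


Total parts = 28 + 23 = 51
First part: 28/51 = 28/51
Second part: 23/51 = 23/51
= 28/51 and 23/51

28/51 and 23/51


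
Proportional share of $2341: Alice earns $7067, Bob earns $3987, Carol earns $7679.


Total income = 7067 + 3987 + 7679 = $18733
Alice: $2341 × 7067/18733 = $883.14
Bob: $2341 × 3987/18733 = $498.24
Carol: $2341 × 7679/18733 = $959.62
= Alice: $883.14, Bob: $498.24, Carol: $959.62

Alice: $883.14, Bob: $498.24, Carol: $959.62


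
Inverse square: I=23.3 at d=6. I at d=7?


I₁d₁² = I₂d₂²
I₂ = I₁ × (d₁/d₂)²
= 23.3 × (6/7)²
= 23.3 × 36/49
= 838.8/49
≈ 17.1184

17.1184


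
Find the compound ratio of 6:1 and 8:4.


Compound ratio = (6×8) : (1×4)
= 48:4
GCD = 4
= 12:1

12:1


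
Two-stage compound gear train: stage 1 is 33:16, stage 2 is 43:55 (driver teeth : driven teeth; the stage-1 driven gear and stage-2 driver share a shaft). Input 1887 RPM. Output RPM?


Stage 1: RPM_B = RPM_A × t_A/t_B = 1887 × 33/16 = 62271/16 ≈ 3891.94
B and C share a shaft → RPM_C = RPM_B
Stage 2: RPM_D = RPM_C × t_C/t_D = RPM_A × (t_A×t_C)/(t_B×t_D)
Overall ratio = (33×43)/(16×55) = 1419/880
RPM_D = 1887 × 1419/880 = 2677653/880
≈ 3042.79 RPM

3042.79 RPM


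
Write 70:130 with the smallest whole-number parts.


GCD(70, 130) = 10
70/10 : 130/10
= 7:13

7:13


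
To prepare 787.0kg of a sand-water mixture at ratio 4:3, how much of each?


Total parts = 4 + 3 = 7
sand: 787.0 × 4/7 = 449.7kg
water: 787.0 × 3/7 = 337.3kg
= 449.7kg and 337.3kg

449.7kg and 337.3kg


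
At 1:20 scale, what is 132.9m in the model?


Model size = real / scale
= 132.9 / 20
= 6.6450 m

6.6450 m


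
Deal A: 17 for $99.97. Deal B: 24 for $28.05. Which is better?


Deal A: $99.97/17 = $5.8806/unit
Deal B: $28.05/24 = $1.1688/unit
B is cheaper per unit
= Deal B

Deal B


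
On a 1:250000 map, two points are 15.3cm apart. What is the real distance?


Real distance = map distance × scale
= 15.3cm × 250000
= 3825000 cm = 38250.0 m
= 38.250 km

38.250 km


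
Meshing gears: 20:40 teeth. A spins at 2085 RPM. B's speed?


Gear ratio = 20:40 = 1:2
RPM_B = RPM_A × (teeth_A / teeth_B)
= 2085 × (20/40)
= 1042.5 RPM

1042.5 RPM


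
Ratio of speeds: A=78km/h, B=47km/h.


Ratio = 78:47
GCD = 1
Simplified = 78:47
Time ratio (same distance) = 47:78
Speed ratio = 78:47

78:47


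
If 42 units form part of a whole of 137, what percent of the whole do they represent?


Percentage = (part / whole) × 100
= (42 / 137) × 100
≈ 30.66%

30.66%


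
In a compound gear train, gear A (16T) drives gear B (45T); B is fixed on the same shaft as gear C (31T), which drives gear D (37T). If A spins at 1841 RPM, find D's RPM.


Stage 1: RPM_B = RPM_A × t_A/t_B = 1841 × 16/45 = 29456/45 ≈ 654.58
B and C share a shaft → RPM_C = RPM_B
Stage 2: RPM_D = RPM_C × t_C/t_D = RPM_A × (t_A×t_C)/(t_B×t_D)
Overall ratio = (16×31)/(45×37) = 496/1665
RPM_D = 1841 × 496/1665 = 913136/1665
≈ 548.43 RPM

548.43 RPM


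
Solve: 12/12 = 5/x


Cross multiply: 12 × x = 12 × 5
12x = 60
x = 60 / 12
= 5.00

5.00


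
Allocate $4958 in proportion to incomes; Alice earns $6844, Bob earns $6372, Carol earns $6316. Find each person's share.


Total income = 6844 + 6372 + 6316 = $19532
Alice: $4958 × 6844/19532 = $1737.28
Bob: $4958 × 6372/19532 = $1617.47
Carol: $4958 × 6316/19532 = $1603.25
= Alice: $1737.28, Bob: $1617.47, Carol: $1603.25

Alice: $1737.28, Bob: $1617.47, Carol: $1603.25


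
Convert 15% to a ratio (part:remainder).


15% means 15 parts out of 100; remainder = 85
Part : remainder = 15:85
GCD = 5
= 3:17

3:17


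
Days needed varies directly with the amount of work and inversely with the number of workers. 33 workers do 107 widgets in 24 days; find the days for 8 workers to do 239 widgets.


Days ∝ work / workers, so d₂ = d₁ × (m₁/m₂) × (w₂/w₁)
Workers factor (inverse): 33/8 = 4.1250
Work factor (direct): 239/107 ≈ 2.2336
d₂ = 24 × 33/8 × 239/107 = (24 × 33 × 239) / (8 × 107) = 189288/856
≈ 221.13 days

221.13 days


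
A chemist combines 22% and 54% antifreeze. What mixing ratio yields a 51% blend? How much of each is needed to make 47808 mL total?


Let x parts of 22% mix with y parts of 54%.
22x + 54y = 51(x + y)
22x + 54y = 51x + 51y
x(22 - 51) = y(51 - 54)
x/y = (54 - 51)/(51 - 22) = 3/29
Simplify: 3:29
Total parts = 32; one part = 47808/32 = 1494.00 mL
22% solution: 3×1494.00 = 4482.00 mL
54% solution: 29×1494.00 = 43326.00 mL
= ratio 3:29; 4482.00 mL and 43326.00 mL

ratio 3:29; 4482.00 mL and 43326.00 mL


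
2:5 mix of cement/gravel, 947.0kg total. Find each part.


Total parts = 2 + 5 = 7
cement: 947.0 × 2/7 = 270.6kg
gravel: 947.0 × 5/7 = 676.4kg
= 270.6kg and 676.4kg

270.6kg and 676.4kg


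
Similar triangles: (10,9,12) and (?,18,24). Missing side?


Scale factor = 18/9 = 2
Missing side = 10 × 2
= 20.0

20.0


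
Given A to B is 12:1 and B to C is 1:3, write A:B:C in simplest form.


Match B: multiply A:B by 1 → 12:1
Multiply B:C by 1 → 1:3
Combined: 12:1:3
GCD = 1
= 12:1:3

12:1:3


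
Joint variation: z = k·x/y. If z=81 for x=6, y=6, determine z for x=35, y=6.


z = k·x/y
Solve for k using the known point: k = z·y/x = 81×6/6 = 486/6 = 81.0000
Now evaluate at x=35, y=6:
z = k × 35 / 6 = (486 × 35) / (6 × 6) = 17010/36
= 472.5000

472.5000


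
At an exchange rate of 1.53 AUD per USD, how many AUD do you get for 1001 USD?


Amount × rate = 1001 × 1.53
= 1531.53 AUD

1531.53 AUD


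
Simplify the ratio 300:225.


GCD(300, 225) = 75
300/75 : 225/75
= 4:3

4:3


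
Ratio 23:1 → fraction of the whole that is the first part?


Total parts = 23 + 1 = 24
First part: 23/24 = 23/24
= 23/24

23/24


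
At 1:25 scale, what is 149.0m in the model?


Model size = real / scale
= 149.0 / 25
= 5.9600 m

5.9600 m


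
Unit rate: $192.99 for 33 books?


Unit rate = total / quantity
= 192.99 / 33
= $5.85 per unit

$5.85 per unit


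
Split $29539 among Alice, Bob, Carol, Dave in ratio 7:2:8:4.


Total parts = 7 + 2 + 8 + 4 = 21
Alice: 29539 × 7/21 = 9846.33
Bob: 29539 × 2/21 = 2813.24
Carol: 29539 × 8/21 = 11252.95
Dave: 29539 × 4/21 = 5626.48
= Alice: $9846.33, Bob: $2813.24, Carol: $11252.95, Dave: $5626.48

Alice: $9846.33, Bob: $2813.24, Carol: $11252.95, Dave: $5626.48


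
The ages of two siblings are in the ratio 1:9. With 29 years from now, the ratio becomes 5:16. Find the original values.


Let A = 1k, B = 9k.
(1k + 29) / (9k + 29) = 5/16
Cross-multiply: 16(1k + 29) = 5(9k + 29)
16k + 464 = 45k + 145
16k - 45k = 145 - 464
-29k = -319
k = -319/-29 = 11
A = 1×11 = 11, B = 9×11 = 99
= A = 11, B = 99

A = 11, B = 99


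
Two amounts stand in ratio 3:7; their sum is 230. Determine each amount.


Let A = 3k, B = 7k.
3k + 7k = 230
10k = 230 → k = 230/10 = 23
A = 3×23 = 69, B = 7×23 = 161
= A = 69, B = 161

A = 69, B = 161


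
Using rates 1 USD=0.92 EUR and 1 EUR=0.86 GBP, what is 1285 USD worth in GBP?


Step 1: 1285 USD × 0.92 = 1182.20 EUR
Step 2: 1182.20 EUR × 0.86 = 1016.69 GBP
Implied rate USD→GBP = 0.92 × 0.86 = 0.7912
= 1016.69 GBP

1016.69 GBP


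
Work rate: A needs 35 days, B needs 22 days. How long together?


Rate of A = 1/35 per day
Rate of B = 1/22 per day
Combined rate = 1/35 + 1/22 = 57/770 ≈ 0.0740 per day
Days = 1 / combined rate = 770/57
≈ 13.51 days

13.51 days


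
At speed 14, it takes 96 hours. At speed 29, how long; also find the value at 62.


Inverse proportion: x × y = constant
k = 14 × 96 = 1344
At x=29: k/29 = 46.34
At x=62: k/62 = 21.68
= 46.34 and 21.68

46.34 and 21.68


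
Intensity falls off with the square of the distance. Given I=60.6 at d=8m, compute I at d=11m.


I₁d₁² = I₂d₂²
I₂ = I₁ × (d₁/d₂)²
= 60.6 × (8/11)²
= 60.6 × 64/121
= 3878.4/121
≈ 32.0529

32.0529


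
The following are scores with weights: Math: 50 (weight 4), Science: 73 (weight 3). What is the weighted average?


Numerator = 50×4 + 73×3
= 200 + 219
= 419
Total weight = 7
Weighted avg = 419/7
= 59.86

59.86


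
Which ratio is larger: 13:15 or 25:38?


13/15 = 0.8667
25/38 = 0.6579
0.8667 > 0.6579, so 13:15 is greater
= 13:15

13:15


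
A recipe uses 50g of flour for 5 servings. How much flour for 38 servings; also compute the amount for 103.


Direct proportion: y/x = constant
k = 50/5 = 10.0000
y at x=38: k × 38 = 50 × 38 / 5 = 1900/5 = 380.00
y at x=103: k × 103 = 50 × 103 / 5 = 5150/5 = 1030.00
= 380.00 and 1030.00

380.00 and 1030.00


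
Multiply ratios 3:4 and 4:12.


Compound ratio = (3×4) : (4×12)
= 12:48
GCD = 12
= 1:4

1:4


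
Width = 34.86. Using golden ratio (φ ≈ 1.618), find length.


φ = (1 + √5) / 2 ≈ 1.618
Length = width × φ = 34.86 × 1.618 = 56.40348
≈ 56.40

56.40


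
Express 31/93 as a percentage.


Percentage = (part / whole) × 100
= (31 / 93) × 100
≈ 33.33%

33.33%


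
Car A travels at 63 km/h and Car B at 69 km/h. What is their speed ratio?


Ratio = 63:69
GCD = 3
Simplified = 21:23
Time ratio (same distance) = 23:21
Speed ratio = 21:23

21:23


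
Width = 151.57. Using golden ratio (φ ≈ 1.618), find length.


φ = (1 + √5) / 2 ≈ 1.618
Length = width × φ = 151.57 × 1.618 = 245.24026
≈ 245.24

245.24


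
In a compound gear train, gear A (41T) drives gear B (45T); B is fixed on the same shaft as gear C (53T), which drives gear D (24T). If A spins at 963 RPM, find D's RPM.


Stage 1: RPM_B = RPM_A × t_A/t_B = 963 × 41/45 = 39483/45 = 877.40
B and C share a shaft → RPM_C = RPM_B
Stage 2: RPM_D = RPM_C × t_C/t_D = RPM_A × (t_A×t_C)/(t_B×t_D)
Overall ratio = (41×53)/(45×24) = 2173/1080
RPM_D = 963 × 2173/1080 = 2092599/1080
≈ 1937.59 RPM

1937.59 RPM


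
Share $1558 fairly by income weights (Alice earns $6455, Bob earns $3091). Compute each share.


Total income = 6455 + 3091 = $9546
Alice: $1558 × 6455/9546 = $1053.52
Bob: $1558 × 3091/9546 = $504.48
= Alice: $1053.52, Bob: $504.48

Alice: $1053.52, Bob: $504.48


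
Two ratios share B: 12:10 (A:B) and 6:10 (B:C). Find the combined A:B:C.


Match B: multiply A:B by 6 → 72:60
Multiply B:C by 10 → 60:100
Combined: 72:60:100
GCD = 4
= 18:15:25

18:15:25


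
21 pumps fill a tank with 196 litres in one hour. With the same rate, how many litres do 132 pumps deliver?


Direct proportion: y/x = constant
k = 196/21 ≈ 9.3333
y₂ = k × 132 = 196 × 132 / 21 = 25872/21
= 1232.00

1232.00


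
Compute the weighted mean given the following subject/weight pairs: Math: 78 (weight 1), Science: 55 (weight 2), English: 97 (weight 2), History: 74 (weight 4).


Numerator = 78×1 + 55×2 + 97×2 + 74×4
= 78 + 110 + 194 + 296
= 678
Total weight = 9
Weighted avg = 678/9
= 75.33

75.33


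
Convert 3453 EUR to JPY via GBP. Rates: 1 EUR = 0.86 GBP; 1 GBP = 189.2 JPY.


Step 1: 3453 EUR × 0.86 = 2969.58 GBP
Step 2: 2969.58 GBP × 189.2 = 561844.54 JPY
Implied rate EUR→JPY = 0.86 × 189.2 = 162.7120
= 561844.54 JPY

561844.54 JPY


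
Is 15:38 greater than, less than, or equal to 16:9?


15/38 = 0.3947
16/9 = 1.7778
0.3947 < 1.7778, so 15:38 is less
= less than

less than


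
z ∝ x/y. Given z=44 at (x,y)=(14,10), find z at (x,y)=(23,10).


z = k·x/y
Solve for k using the known point: k = z·y/x = 44×10/14 = 440/14 ≈ 31.4286
Now evaluate at x=23, y=10:
z = k × 23 / 10 = (440 × 23) / (14 × 10) = 10120/140
≈ 72.2857

72.2857


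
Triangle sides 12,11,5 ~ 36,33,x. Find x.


Scale factor = 36/12 = 3
Missing side = 5 × 3
= 15.0

15.0


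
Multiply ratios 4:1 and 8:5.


Compound ratio = (4×8) : (1×5)
= 32:5
GCD = 1
= 32:5

32:5


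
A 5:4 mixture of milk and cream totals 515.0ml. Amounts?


Total parts = 5 + 4 = 9
milk: 515.0 × 5/9 = 286.1ml
cream: 515.0 × 4/9 = 228.9ml
= 286.1ml and 228.9ml

286.1ml and 228.9ml


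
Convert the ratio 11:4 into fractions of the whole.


Total parts = 11 + 4 = 15
First part: 11/15 = 11/15
Second part: 4/15 = 4/15
= 11/15 and 4/15

11/15 and 4/15


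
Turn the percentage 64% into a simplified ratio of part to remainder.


64% means 64 parts out of 100; remainder = 36
Part : remainder = 64:36
GCD = 4
= 16:9

16:9


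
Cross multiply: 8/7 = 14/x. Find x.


Cross multiply: 8 × x = 7 × 14
8x = 98
x = 98 / 8
= 12.25

12.25


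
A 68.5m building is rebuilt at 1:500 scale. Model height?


Model size = real / scale
= 68.5 / 500
= 0.1370 m

0.1370 m


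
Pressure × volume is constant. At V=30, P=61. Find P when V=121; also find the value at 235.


Inverse proportion: x × y = constant
k = 30 × 61 = 1830
At x=121: k/121 = 15.12
At x=235: k/235 = 7.79
= 15.12 and 7.79

15.12 and 7.79


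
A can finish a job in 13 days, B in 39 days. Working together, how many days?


Rate of A = 1/13 per day
Rate of B = 1/39 per day
Combined rate = 1/13 + 1/39 = 52/507 ≈ 0.1026 per day
Days = 1 / combined rate = 507/52
= 9.75 days

9.75 days


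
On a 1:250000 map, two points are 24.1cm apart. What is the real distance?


Real distance = map distance × scale
= 24.1cm × 250000
= 6025000 cm = 60250.0 m
= 60.250 km

60.250 km


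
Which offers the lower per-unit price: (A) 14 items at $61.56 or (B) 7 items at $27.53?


Deal A: $61.56/14 = $4.3971/unit
Deal B: $27.53/7 = $3.9329/unit
B is cheaper per unit
= Deal B

Deal B


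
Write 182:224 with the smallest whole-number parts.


GCD(182, 224) = 14
182/14 : 224/14
= 13:16

13:16


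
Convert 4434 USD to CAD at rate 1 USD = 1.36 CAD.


Amount × rate = 4434 × 1.36
= 6030.24 CAD

6030.24 CAD


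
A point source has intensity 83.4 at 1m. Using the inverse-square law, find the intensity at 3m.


I₁d₁² = I₂d₂²
I₂ = I₁ × (d₁/d₂)²
= 83.4 × (1/3)²
= 83.4 × 1/9
= 83.4/9
≈ 9.2667

9.2667


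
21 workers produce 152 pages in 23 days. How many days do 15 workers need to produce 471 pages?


Days ∝ work / workers, so d₂ = d₁ × (m₁/m₂) × (w₂/w₁)
Workers factor (inverse): 21/15 = 1.4000
Work factor (direct): 471/152 ≈ 3.0987
d₂ = 23 × 21/15 × 471/152 = (23 × 21 × 471) / (15 × 152) = 227493/2280
≈ 99.78 days

99.78 days


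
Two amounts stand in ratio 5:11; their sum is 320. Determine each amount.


Let A = 5k, B = 11k.
5k + 11k = 320
16k = 320 → k = 320/16 = 20
A = 5×20 = 100, B = 11×20 = 220
= A = 100, B = 220

A = 100, B = 220


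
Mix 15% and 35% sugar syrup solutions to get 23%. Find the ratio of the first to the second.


Let x parts of 15% mix with y parts of 35%.
15x + 35y = 23(x + y)
15x + 35y = 23x + 23y
x(15 - 23) = y(23 - 35)
x/y = (35 - 23)/(23 - 15) = 12/8
Simplify: 3:2
= 3:2

3:2


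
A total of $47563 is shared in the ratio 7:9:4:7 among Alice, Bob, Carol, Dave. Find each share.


Total parts = 7 + 9 + 4 + 7 = 27
Alice: 47563 × 7/27 = 12331.15
Bob: 47563 × 9/27 = 15854.33
Carol: 47563 × 4/27 = 7046.37
Dave: 47563 × 7/27 = 12331.15
= Alice: $12331.15, Bob: $15854.33, Carol: $7046.37, Dave: $12331.15

Alice: $12331.15, Bob: $15854.33, Carol: $7046.37, Dave: $12331.15


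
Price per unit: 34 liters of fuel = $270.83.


Unit rate = total / quantity
= 270.83 / 34
= $7.97 per unit

$7.97 per unit


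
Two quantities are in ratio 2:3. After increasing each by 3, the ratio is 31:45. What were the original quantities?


Let A = 2k, B = 3k.
(2k + 3) / (3k + 3) = 31/45
Cross-multiply: 45(2k + 3) = 31(3k + 3)
90k + 135 = 93k + 93
90k - 93k = 93 - 135
-3k = -42
k = -42/-3 = 14
A = 2×14 = 28, B = 3×14 = 42
= A = 28, B = 42

A = 28, B = 42


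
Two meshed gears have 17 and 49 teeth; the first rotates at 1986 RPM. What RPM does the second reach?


Gear ratio = 17:49 = 17:49
RPM_B = RPM_A × (teeth_A / teeth_B)
= 1986 × (17/49)
= 689.0 RPM

689.0 RPM


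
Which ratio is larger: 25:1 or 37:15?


25/1 = 25.0000
37/15 = 2.4667
25.0000 > 2.4667, so 25:1 is greater
= 25:1

25:1


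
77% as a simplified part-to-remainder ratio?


77% means 77 parts out of 100; remainder = 23
Part : remainder = 77:23
GCD = 1
= 77:23

77:23


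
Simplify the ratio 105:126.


GCD(105, 126) = 21
105/21 : 126/21
= 5:6

5:6


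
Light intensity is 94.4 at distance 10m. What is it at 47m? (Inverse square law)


I₁d₁² = I₂d₂²
I₂ = I₁ × (d₁/d₂)²
= 94.4 × (10/47)²
= 94.4 × 100/2209
= 9440/2209
≈ 4.2734

4.2734


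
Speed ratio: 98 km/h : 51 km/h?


Ratio = 98:51
GCD = 1
Simplified = 98:51
Time ratio (same distance) = 51:98
Speed ratio = 98:51

98:51


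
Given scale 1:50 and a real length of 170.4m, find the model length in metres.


Model size = real / scale
= 170.4 / 50
= 3.4080 m

3.4080 m


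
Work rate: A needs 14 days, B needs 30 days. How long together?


Rate of A = 1/14 per day
Rate of B = 1/30 per day
Combined rate = 1/14 + 1/30 = 44/420 ≈ 0.1048 per day
Days = 1 / combined rate = 420/44
≈ 9.55 days

9.55 days


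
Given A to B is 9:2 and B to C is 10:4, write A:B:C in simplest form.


Match B: multiply A:B by 10 → 90:20
Multiply B:C by 2 → 20:8
Combined: 90:20:8
GCD = 2
= 45:10:4

45:10:4


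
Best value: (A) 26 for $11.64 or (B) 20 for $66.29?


Deal A: $11.64/26 = $0.4477/unit
Deal B: $66.29/20 = $3.3145/unit
A is cheaper per unit
= Deal A

Deal A


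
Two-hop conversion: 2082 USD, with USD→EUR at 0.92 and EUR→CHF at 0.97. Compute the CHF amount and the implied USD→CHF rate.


Step 1: 2082 USD × 0.92 = 1915.44 EUR
Step 2: 1915.44 EUR × 0.97 = 1857.98 CHF
Implied rate USD→CHF = 0.92 × 0.97 = 0.8924
= 1857.98 CHF; implied rate 0.8924 CHF/USD

1857.98 CHF; implied rate 0.8924 CHF/USD


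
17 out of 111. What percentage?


Percentage = (part / whole) × 100
= (17 / 111) × 100
≈ 15.32%

15.32%


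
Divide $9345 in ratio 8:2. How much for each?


Total parts = 8 + 2 = 10
Part 1: 9345 × 8/10 = 7476.00
Part 2: 9345 × 2/10 = 1869.00
= Part 1: $7476.00, Part 2: $1869.00

Part 1: $7476.00, Part 2: $1869.00


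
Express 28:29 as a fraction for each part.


Total parts = 28 + 29 = 57
First part: 28/57 = 28/57
Second part: 29/57 = 29/57
= 28/57 and 29/57

28/57 and 29/57


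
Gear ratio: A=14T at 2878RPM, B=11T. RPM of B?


Gear ratio = 14:11 = 14:11
RPM_B = RPM_A × (teeth_A / teeth_B)
= 2878 × (14/11)
= 3662.9 RPM

3662.9 RPM


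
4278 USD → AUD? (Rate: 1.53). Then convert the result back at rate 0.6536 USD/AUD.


Amount × rate = 4278 × 1.53 = 6545.34 AUD
Round-trip: 6545.34 × 0.6536 = 4278.03 USD
= 6545.34 AUD, then 4278.03 USD

6545.34 AUD, then 4278.03 USD


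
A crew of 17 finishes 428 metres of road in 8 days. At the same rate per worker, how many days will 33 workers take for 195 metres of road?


Days ∝ work / workers, so d₂ = d₁ × (m₁/m₂) × (w₂/w₁)
Workers factor (inverse): 17/33 ≈ 0.5152
Work factor (direct): 195/428 ≈ 0.4556
d₂ = 8 × 17/33 × 195/428 = (8 × 17 × 195) / (33 × 428) = 26520/14124
≈ 1.88 days

1.88 days


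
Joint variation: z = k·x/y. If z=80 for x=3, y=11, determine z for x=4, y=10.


z = k·x/y
Solve for k using the known point: k = z·y/x = 80×11/3 = 880/3 ≈ 293.3333
Now evaluate at x=4, y=10:
z = k × 4 / 10 = (880 × 4) / (3 × 10) = 3520/30
≈ 117.3333

117.3333


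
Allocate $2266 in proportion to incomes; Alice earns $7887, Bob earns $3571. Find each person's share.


Total income = 7887 + 3571 = $11458
Alice: $2266 × 7887/11458 = $1559.78
Bob: $2266 × 3571/11458 = $706.22
= Alice: $1559.78, Bob: $706.22

Alice: $1559.78, Bob: $706.22


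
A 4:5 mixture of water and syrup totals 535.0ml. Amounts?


Total parts = 4 + 5 = 9
water: 535.0 × 4/9 = 237.8ml
syrup: 535.0 × 5/9 = 297.2ml
= 237.8ml and 297.2ml

237.8ml and 297.2ml


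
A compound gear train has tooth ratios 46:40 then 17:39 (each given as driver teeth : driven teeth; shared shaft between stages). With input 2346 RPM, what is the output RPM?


Stage 1: RPM_B = RPM_A × t_A/t_B = 2346 × 46/40 = 107916/40 = 2697.90
B and C share a shaft → RPM_C = RPM_B
Stage 2: RPM_D = RPM_C × t_C/t_D = RPM_A × (t_A×t_C)/(t_B×t_D)
Overall ratio = (46×17)/(40×39) = 782/1560
RPM_D = 2346 × 782/1560 = 1834572/1560
≈ 1176.01 RPM

1176.01 RPM


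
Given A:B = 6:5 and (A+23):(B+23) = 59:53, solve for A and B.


Let A = 6k, B = 5k.
(6k + 23) / (5k + 23) = 59/53
Cross-multiply: 53(6k + 23) = 59(5k + 23)
318k + 1219 = 295k + 1357
318k - 295k = 1357 - 1219
23k = 138
k = 138/23 = 6
A = 6×6 = 36, B = 5×6 = 30
= A = 36, B = 30

A = 36, B = 30


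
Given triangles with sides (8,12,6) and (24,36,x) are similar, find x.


Scale factor = 24/8 = 3
Missing side = 6 × 3
= 18.0

18.0


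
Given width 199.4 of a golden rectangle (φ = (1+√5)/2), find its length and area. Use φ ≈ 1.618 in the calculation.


φ = (1 + √5) / 2 ≈ 1.618
Length = width × φ = 199.4 × 1.618 = 322.6292
≈ 322.63
Area = width × length = 199.4 × 322.6292 = 64332.26248 ≈ 64332.26
= Length: 322.63, Area: 64332.26

Length: 322.63, Area: 64332.26


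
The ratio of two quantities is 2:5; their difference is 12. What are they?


Let A = 2k, B = 5k.
5k - 2k = 12
3k = 12 → k = 12/3 = 4
A = 2×4 = 8, B = 5×4 = 20
= A = 8, B = 20

A = 8, B = 20


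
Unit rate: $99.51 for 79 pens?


Unit rate = total / quantity
= 99.51 / 79
= $1.26 per unit

$1.26 per unit


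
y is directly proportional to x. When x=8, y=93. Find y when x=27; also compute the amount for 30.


Direct proportion: y/x = constant
k = 93/8 = 11.6250
y at x=27: k × 27 = 93 × 27 / 8 = 2511/8 ≈ 313.88
y at x=30: k × 30 = 93 × 30 / 8 = 2790/8 = 348.75
= 313.88 and 348.75

313.88 and 348.75


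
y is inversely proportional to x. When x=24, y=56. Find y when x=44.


Inverse proportion: x × y = constant
k = 24 × 56 = 1344
y₂ = k / 44 = 1344 / 44
= 30.55

30.55


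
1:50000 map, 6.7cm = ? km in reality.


Real distance = map distance × scale
= 6.7cm × 50000
= 335000 cm = 3350.0 m
= 3.350 km

3.350 km


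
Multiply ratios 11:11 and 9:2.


Compound ratio = (11×9) : (11×2)
= 99:22
GCD = 11
= 9:2

9:2


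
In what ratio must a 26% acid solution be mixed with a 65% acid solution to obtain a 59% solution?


Let x parts of 26% mix with y parts of 65%.
26x + 65y = 59(x + y)
26x + 65y = 59x + 59y
x(26 - 59) = y(59 - 65)
x/y = (65 - 59)/(59 - 26) = 6/33
Simplify: 2:11
= 2:11

2:11


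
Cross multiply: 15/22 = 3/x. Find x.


Cross multiply: 15 × x = 22 × 3
15x = 66
x = 66 / 15
= 4.40

4.40


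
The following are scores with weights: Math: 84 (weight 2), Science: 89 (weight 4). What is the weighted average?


Numerator = 84×2 + 89×4
= 168 + 356
= 524
Total weight = 6
Weighted avg = 524/6
= 87.33

87.33


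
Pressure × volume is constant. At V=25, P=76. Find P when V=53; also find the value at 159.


Inverse proportion: x × y = constant
k = 25 × 76 = 1900
At x=53: k/53 = 35.85
At x=159: k/159 = 11.95
= 35.85 and 11.95

35.85 and 11.95


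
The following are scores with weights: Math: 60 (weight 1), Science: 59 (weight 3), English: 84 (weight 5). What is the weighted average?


Numerator = 60×1 + 59×3 + 84×5
= 60 + 177 + 420
= 657
Total weight = 9
Weighted avg = 657/9
= 73.00

73.00


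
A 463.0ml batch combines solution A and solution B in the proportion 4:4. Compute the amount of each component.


Total parts = 4 + 4 = 8
solution A: 463.0 × 4/8 = 231.5ml
solution B: 463.0 × 4/8 = 231.5ml
= 231.5ml and 231.5ml

231.5ml and 231.5ml


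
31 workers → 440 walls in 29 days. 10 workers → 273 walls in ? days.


Days ∝ work / workers, so d₂ = d₁ × (m₁/m₂) × (w₂/w₁)
Workers factor (inverse): 31/10 = 3.1000
Work factor (direct): 273/440 ≈ 0.6205
d₂ = 29 × 31/10 × 273/440 = (29 × 31 × 273) / (10 × 440) = 245427/4400
≈ 55.78 days

55.78 days


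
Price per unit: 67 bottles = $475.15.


Unit rate = total / quantity
= 475.15 / 67
= $7.09 per unit

$7.09 per unit


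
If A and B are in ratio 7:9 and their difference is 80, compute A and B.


Let A = 7k, B = 9k.
9k - 7k = 80
2k = 80 → k = 80/2 = 40
A = 7×40 = 280, B = 9×40 = 360
= A = 280, B = 360

A = 280, B = 360


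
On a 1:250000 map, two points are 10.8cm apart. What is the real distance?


Real distance = map distance × scale
= 10.8cm × 250000
= 2700000 cm = 27000.0 m
= 27.000 km

27.000 km


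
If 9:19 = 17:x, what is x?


Cross multiply: 9 × x = 19 × 17
9x = 323
x = 323 / 9
= 35.89

35.89


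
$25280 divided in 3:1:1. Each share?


Total parts = 3 + 1 + 1 = 5
Part 1: 25280 × 3/5 = 15168.00
Part 2: 25280 × 1/5 = 5056.00
Part 3: 25280 × 1/5 = 5056.00
= Part 1: $15168.00, Part 2: $5056.00, Part 3: $5056.00

Part 1: $15168.00, Part 2: $5056.00, Part 3: $5056.00


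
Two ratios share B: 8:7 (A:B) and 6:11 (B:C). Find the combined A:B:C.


Match B: multiply A:B by 6 → 48:42
Multiply B:C by 7 → 42:77
Combined: 48:42:77
GCD = 1
= 48:42:77

48:42:77


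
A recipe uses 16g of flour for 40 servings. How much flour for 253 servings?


Direct proportion: y/x = constant
k = 16/40 = 0.4000
y₂ = k × 253 = 16 × 253 / 40 = 4048/40
= 101.20

101.20


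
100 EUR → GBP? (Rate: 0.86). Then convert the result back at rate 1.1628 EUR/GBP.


Amount × rate = 100 × 0.86 = 86.00 GBP
Round-trip: 86.00 × 1.1628 = 100.00 EUR
= 86.00 GBP, then 100.00 EUR

86.00 GBP, then 100.00 EUR


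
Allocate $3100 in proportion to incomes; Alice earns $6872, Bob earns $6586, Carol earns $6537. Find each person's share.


Total income = 6872 + 6586 + 6537 = $19995
Alice: $3100 × 6872/19995 = $1065.43
Bob: $3100 × 6586/19995 = $1021.09
Carol: $3100 × 6537/19995 = $1013.49
= Alice: $1065.43, Bob: $1021.09, Carol: $1013.49

Alice: $1065.43, Bob: $1021.09, Carol: $1013.49


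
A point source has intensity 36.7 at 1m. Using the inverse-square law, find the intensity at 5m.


I₁d₁² = I₂d₂²
I₂ = I₁ × (d₁/d₂)²
= 36.7 × (1/5)²
= 36.7 × 1/25
= 36.7/25
= 1.4680

1.4680


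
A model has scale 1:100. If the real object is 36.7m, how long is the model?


Model size = real / scale
= 36.7 / 100
= 0.3670 m

0.3670 m


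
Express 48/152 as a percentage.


Percentage = (part / whole) × 100
= (48 / 152) × 100
≈ 31.58%

31.58%


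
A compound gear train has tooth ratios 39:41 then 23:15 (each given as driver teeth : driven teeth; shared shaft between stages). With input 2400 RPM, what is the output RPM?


Stage 1: RPM_B = RPM_A × t_A/t_B = 2400 × 39/41 = 93600/41 ≈ 2282.93
B and C share a shaft → RPM_C = RPM_B
Stage 2: RPM_D = RPM_C × t_C/t_D = RPM_A × (t_A×t_C)/(t_B×t_D)
Overall ratio = (39×23)/(41×15) = 897/615
RPM_D = 2400 × 897/615 = 2152800/615
≈ 3500.49 RPM

3500.49 RPM


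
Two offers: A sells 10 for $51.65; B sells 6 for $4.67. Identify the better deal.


Deal A: $51.65/10 = $5.1650/unit
Deal B: $4.67/6 = $0.7783/unit
B is cheaper per unit
= Deal B

Deal B


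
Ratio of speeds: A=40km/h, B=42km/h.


Ratio = 40:42
GCD = 2
Simplified = 20:21
Time ratio (same distance) = 21:20
Speed ratio = 20:21

20:21


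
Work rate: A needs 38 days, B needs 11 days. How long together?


Rate of A = 1/38 per day
Rate of B = 1/11 per day
Combined rate = 1/38 + 1/11 = 49/418 ≈ 0.1172 per day
Days = 1 / combined rate = 418/49
≈ 8.53 days

8.53 days


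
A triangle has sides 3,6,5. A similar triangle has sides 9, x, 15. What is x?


Scale factor = 9/3 = 3
Missing side = 6 × 3
= 18.0

18.0


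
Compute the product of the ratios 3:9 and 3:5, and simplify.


Compound ratio = (3×3) : (9×5)
= 9:45
GCD = 9
= 1:5

1:5


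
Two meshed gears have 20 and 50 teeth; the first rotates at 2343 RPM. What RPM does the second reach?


Gear ratio = 20:50 = 2:5
RPM_B = RPM_A × (teeth_A / teeth_B)
= 2343 × (20/50)
= 937.2 RPM

937.2 RPM


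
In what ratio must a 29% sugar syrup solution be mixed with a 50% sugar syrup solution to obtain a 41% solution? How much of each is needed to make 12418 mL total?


Let x parts of 29% mix with y parts of 50%.
29x + 50y = 41(x + y)
29x + 50y = 41x + 41y
x(29 - 41) = y(41 - 50)
x/y = (50 - 41)/(41 - 29) = 9/12
Simplify: 3:4
Total parts = 7; one part = 12418/7 = 1774.00 mL
29% solution: 3×1774.00 = 5322.00 mL
50% solution: 4×1774.00 = 7096.00 mL
= ratio 3:4; 5322.00 mL and 7096.00 mL

ratio 3:4; 5322.00 mL and 7096.00 mL


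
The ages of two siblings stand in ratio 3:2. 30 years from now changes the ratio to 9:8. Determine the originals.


Let A = 3k, B = 2k.
(3k + 30) / (2k + 30) = 9/8
Cross-multiply: 8(3k + 30) = 9(2k + 30)
24k + 240 = 18k + 270
24k - 18k = 270 - 240
6k = 30
k = 30/6 = 5
A = 3×5 = 15, B = 2×5 = 10
= A = 15, B = 10

A = 15, B = 10


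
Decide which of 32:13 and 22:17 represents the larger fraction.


32/13 = 2.4615
22/17 = 1.2941
2.4615 > 1.2941, so 32:13 is greater
= 32:13

32:13


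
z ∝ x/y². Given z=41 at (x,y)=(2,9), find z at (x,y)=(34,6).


z = k·x/y²
Solve for k using the known point: k = z·y²/x = 41×81/2 = 3321/2 = 1660.5000
Now evaluate at x=34, y=6:
z = k × 34 / 36 = (3321 × 34) / (2 × 36) = 112914/72
= 1568.2500

1568.2500


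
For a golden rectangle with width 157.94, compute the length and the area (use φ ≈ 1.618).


φ = (1 + √5) / 2 ≈ 1.618
Length = width × φ = 157.94 × 1.618 = 255.54692
≈ 255.55
Area = width × length = 157.94 × 255.54692 = 40361.0805448 ≈ 40361.08
= Length: 255.55, Area: 40361.08

Length: 255.55, Area: 40361.08


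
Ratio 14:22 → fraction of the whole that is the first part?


Total parts = 14 + 22 = 36
First part: 14/36 = 7/18
= 7/18

7/18


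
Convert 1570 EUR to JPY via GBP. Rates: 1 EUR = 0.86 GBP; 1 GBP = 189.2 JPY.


Step 1: 1570 EUR × 0.86 = 1350.20 GBP
Step 2: 1350.20 GBP × 189.2 = 255457.84 JPY
Implied rate EUR→JPY = 0.86 × 189.2 = 162.7120
= 255457.84 JPY

255457.84 JPY
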